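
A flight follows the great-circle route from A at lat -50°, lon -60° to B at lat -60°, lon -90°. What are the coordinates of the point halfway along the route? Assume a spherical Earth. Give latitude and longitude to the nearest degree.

The haversine formula gives a central angle δ ≈ 0.343 rad (19.7°) between the endpoints.
Interpolate at f = 1/2 with slerp weights a = sin((1−f)δ)/sin δ ≈ 0.507, b = sin(fδ)/sin δ ≈ 0.507.
p = a·p₁ + b·p₂ ≈ (0.163, -0.536, -0.828); φ = arcsin(p_z) ≈ -55.91°, λ = atan2(p_y, p_x) ≈ -73.08°.

≈ lat -56°, lon -73°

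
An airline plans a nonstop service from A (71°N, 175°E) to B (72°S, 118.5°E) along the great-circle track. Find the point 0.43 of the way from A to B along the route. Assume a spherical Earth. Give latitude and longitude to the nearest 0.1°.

≈ (9.6°N, 149.2°E)

Write both endpoints as unit vectors p₁, p₂ with components (cos φ cos λ, cos φ sin λ, sin φ).
The central angle between the endpoints is δ = arccos(p₁·p₂) ≈ 2.575 rad (147.5°).
Interpolate at f = 0.43 with slerp weights a = sin((1−f)δ)/sin δ ≈ 1.853, b = sin(fδ)/sin δ ≈ 1.666.
p = a·p₁ + b·p₂ ≈ (-0.847, 0.505, 0.167); φ = arcsin(p_z) ≈ 9.63°, λ = atan2(p_y, p_x) ≈ 149.18°.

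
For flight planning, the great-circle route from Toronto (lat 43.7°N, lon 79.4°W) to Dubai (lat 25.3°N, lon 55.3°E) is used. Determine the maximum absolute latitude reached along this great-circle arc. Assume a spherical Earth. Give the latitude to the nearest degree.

The great circle lies in the plane with unit normal n̂ = (p₁ × p₂)/|p₁ × p₂|.
Here n̂_z ≈ +0.471; the vertex latitude is φ_max = arccos|n̂_z| ≈ 61.9°.
Check via Clairaut: cos φ_max = |cos φ₁| · sin C = cos(43.7°)·sin(40.7°) ≈ 0.471, again giving ≈ 61.9°.

≈ 62°N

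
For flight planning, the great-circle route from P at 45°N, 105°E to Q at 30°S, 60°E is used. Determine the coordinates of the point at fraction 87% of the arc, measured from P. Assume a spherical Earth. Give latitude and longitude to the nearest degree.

≈ 20°S, 66°E

Write both endpoints as unit vectors p₁, p₂ with components (cos φ cos λ, cos φ sin λ, sin φ).
The central angle between the endpoints is δ = arccos(p₁·p₂) ≈ 1.491 rad (85.4°).
Interpolate at f = 0.87 with slerp weights a = sin((1−f)δ)/sin δ ≈ 0.193, b = sin(fδ)/sin δ ≈ 0.966.
p = a·p₁ + b·p₂ ≈ (0.383, 0.856, -0.346); φ = arcsin(p_z) ≈ -20.26°, λ = atan2(p_y, p_x) ≈ 65.91°.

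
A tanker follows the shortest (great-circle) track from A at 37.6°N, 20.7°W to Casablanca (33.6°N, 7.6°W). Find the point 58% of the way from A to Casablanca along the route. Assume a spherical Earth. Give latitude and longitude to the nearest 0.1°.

Convert each endpoint to a unit vector on the sphere (x = cos φ cos λ, y = cos φ sin λ, z = sin φ).
The central angle between the endpoints is δ = arccos(p₁·p₂) ≈ 0.198 rad (11.4°).
Interpolate at f = 0.58 with slerp weights a = sin((1−f)δ)/sin δ ≈ 0.422, b = sin(fδ)/sin δ ≈ 0.583.
p = a·p₁ + b·p₂ ≈ (0.794, -0.182, 0.580); φ = arcsin(p_z) ≈ 35.45°, λ = atan2(p_y, p_x) ≈ -12.94°.

≈ 35.5°N, 12.9°W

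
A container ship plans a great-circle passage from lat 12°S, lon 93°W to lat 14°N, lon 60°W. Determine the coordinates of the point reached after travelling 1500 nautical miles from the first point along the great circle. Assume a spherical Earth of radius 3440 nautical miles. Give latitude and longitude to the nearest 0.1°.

≈ lat 3.6°N, lon 73.4°W

Convert each endpoint to a unit vector on the sphere (x = cos φ cos λ, y = cos φ sin λ, z = sin φ).
The central angle between the endpoints is δ = arccos(p₁·p₂) ≈ 0.729 rad (41.8°). The total great-circle distance is δ·R ≈ 0.729 × 3440 ≈ 2509 nmi, so the target fraction is f = 1500/2509 ≈ 0.598.
Interpolate at f ≈ 0.598 with slerp weights a = sin((1−f)δ)/sin δ ≈ 0.434, b = sin(fδ)/sin δ ≈ 0.634.
p = a·p₁ + b·p₂ ≈ (0.285, -0.956, 0.063); φ = arcsin(p_z) ≈ 3.62°, λ = atan2(p_y, p_x) ≈ -73.39°.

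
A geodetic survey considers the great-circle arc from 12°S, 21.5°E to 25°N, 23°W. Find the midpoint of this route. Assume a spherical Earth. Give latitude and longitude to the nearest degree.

≈ 7°N, 0°E

Write both endpoints as unit vectors p₁, p₂ with components (cos φ cos λ, cos φ sin λ, sin φ).
The central angle between the endpoints is δ = arccos(p₁·p₂) ≈ 0.995 rad (57.0°).
Interpolate at f = 1/2 with slerp weights a = sin((1−f)δ)/sin δ ≈ 0.569, b = sin(fδ)/sin δ ≈ 0.569.
p = a·p₁ + b·p₂ ≈ (0.993, 0.002, 0.122); φ = arcsin(p_z) ≈ 7.02°, λ = atan2(p_y, p_x) ≈ 0.14°.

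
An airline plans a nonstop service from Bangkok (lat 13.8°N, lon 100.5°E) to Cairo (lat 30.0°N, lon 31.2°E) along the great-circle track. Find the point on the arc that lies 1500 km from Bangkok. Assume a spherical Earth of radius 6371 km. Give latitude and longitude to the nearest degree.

≈ lat 20°N, lon 88°E

Convert each endpoint to a unit vector on the sphere (x = cos φ cos λ, y = cos φ sin λ, z = sin φ).
The central angle between the endpoints is δ = arccos(p₁·p₂) ≈ 1.141 rad (65.4°). The total great-circle distance is δ·R ≈ 1.141 × 6371 ≈ 7270 km, so the target fraction is f = 1500/7270 ≈ 0.206.
Interpolate at f ≈ 0.206 with slerp weights a = sin((1−f)δ)/sin δ ≈ 0.866, b = sin(fδ)/sin δ ≈ 0.257.
p = a·p₁ + b·p₂ ≈ (0.037, 0.942, 0.335); φ = arcsin(p_z) ≈ 19.56°, λ = atan2(p_y, p_x) ≈ 87.76°.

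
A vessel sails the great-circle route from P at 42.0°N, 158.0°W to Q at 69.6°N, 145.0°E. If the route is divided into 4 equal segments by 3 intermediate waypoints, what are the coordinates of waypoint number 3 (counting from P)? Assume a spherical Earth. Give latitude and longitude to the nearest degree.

Write both endpoints as unit vectors p₁, p₂ with components (cos φ cos λ, cos φ sin λ, sin φ).
The central angle between the endpoints is δ = arccos(p₁·p₂) ≈ 0.695 rad (39.8°).
Interpolate at f = 3/4 with slerp weights a = sin((1−f)δ)/sin δ ≈ 0.270, b = sin(fδ)/sin δ ≈ 0.778.
p = a·p₁ + b·p₂ ≈ (-0.408, 0.080, 0.909); φ = arcsin(p_z) ≈ 65.43°, λ = atan2(p_y, p_x) ≈ 168.86°.

≈ 65°N, 169°E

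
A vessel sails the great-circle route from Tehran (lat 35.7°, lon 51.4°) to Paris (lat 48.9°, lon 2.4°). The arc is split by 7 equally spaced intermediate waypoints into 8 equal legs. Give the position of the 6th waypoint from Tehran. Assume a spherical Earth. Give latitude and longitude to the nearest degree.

≈ lat 48°, lon 17°

Write both endpoints as unit vectors p₁, p₂ with components (cos φ cos λ, cos φ sin λ, sin φ).
The central angle between the endpoints is δ = arccos(p₁·p₂) ≈ 0.660 rad (37.8°).
Interpolate at f = 6/8 with slerp weights a = sin((1−f)δ)/sin δ ≈ 0.268, b = sin(fδ)/sin δ ≈ 0.775.
p = a·p₁ + b·p₂ ≈ (0.645, 0.191, 0.740); φ = arcsin(p_z) ≈ 47.75°, λ = atan2(p_y, p_x) ≈ 16.53°.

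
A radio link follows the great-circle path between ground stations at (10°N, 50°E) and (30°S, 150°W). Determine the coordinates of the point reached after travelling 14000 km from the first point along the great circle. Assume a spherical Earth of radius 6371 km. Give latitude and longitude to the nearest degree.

≈ (45°S, 178°W)

Convert each endpoint to a unit vector on the sphere (x = cos φ cos λ, y = cos φ sin λ, z = sin φ).
The central angle between the endpoints is δ = arccos(p₁·p₂) ≈ 2.664 rad (152.7°). The total great-circle distance is δ·R ≈ 2.664 × 6371 ≈ 16974 km, so the target fraction is f = 14000/16974 ≈ 0.825.
Interpolate at f ≈ 0.825 with slerp weights a = sin((1−f)δ)/sin δ ≈ 0.980, b = sin(fδ)/sin δ ≈ 1.763.
p = a·p₁ + b·p₂ ≈ (-0.702, -0.024, -0.712); φ = arcsin(p_z) ≈ -45.36°, λ = atan2(p_y, p_x) ≈ -178.02°.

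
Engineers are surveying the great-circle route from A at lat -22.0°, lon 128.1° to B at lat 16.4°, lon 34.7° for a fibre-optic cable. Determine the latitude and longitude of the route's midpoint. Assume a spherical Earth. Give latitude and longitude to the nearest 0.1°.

≈ lat -4.1°, lon 80.4°

Write both endpoints as unit vectors p₁, p₂ with components (cos φ cos λ, cos φ sin λ, sin φ).
The central angle between the endpoints is δ = arccos(p₁·p₂) ≈ 1.730 rad (99.1°).
Interpolate at f = 1/2 with slerp weights a = sin((1−f)δ)/sin δ ≈ 0.771, b = sin(fδ)/sin δ ≈ 0.771.
p = a·p₁ + b·p₂ ≈ (0.167, 0.983, -0.071); φ = arcsin(p_z) ≈ -4.08°, λ = atan2(p_y, p_x) ≈ 80.36°.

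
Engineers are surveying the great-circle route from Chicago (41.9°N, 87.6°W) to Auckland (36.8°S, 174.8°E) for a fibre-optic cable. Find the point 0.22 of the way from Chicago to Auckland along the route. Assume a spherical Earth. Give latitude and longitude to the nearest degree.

Convert each endpoint to a unit vector on the sphere (x = cos φ cos λ, y = cos φ sin λ, z = sin φ).
The central angle between the endpoints is δ = arccos(p₁·p₂) ≈ 2.070 rad (118.6°).
Interpolate at f = 0.22 with slerp weights a = sin((1−f)δ)/sin δ ≈ 1.138, b = sin(fδ)/sin δ ≈ 0.501.
p = a·p₁ + b·p₂ ≈ (-0.364, -0.810, 0.460); φ = arcsin(p_z) ≈ 27.38°, λ = atan2(p_y, p_x) ≈ -114.20°.

≈ 27°N, 114°W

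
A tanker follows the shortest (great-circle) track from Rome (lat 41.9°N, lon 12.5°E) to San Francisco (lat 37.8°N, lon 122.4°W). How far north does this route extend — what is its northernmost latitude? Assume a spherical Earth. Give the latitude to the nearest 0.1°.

The great circle lies in the plane with unit normal n̂ = (p₁ × p₂)/|p₁ × p₂|.
Here n̂_z ≈ -0.417; the vertex latitude is φ_max = arccos|n̂_z| ≈ 65.4°.
Check via Clairaut: cos φ_max = |cos φ₁| · sin C = cos(41.9°)·sin(34.0°) ≈ 0.417, again giving ≈ 65.4°.

≈ 65.4°N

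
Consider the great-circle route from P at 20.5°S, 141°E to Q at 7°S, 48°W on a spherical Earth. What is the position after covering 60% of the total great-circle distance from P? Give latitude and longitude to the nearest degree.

The haversine formula gives a central angle δ ≈ 2.637 rad (151.1°) between the endpoints.
Interpolate at f = 0.60 with slerp weights a = sin((1−f)δ)/sin δ ≈ 1.801, b = sin(fδ)/sin δ ≈ 2.070.
p = a·p₁ + b·p₂ ≈ (0.064, -0.465, -0.883); φ = arcsin(p_z) ≈ -61.99°, λ = atan2(p_y, p_x) ≈ -82.18°.

≈ 62°S, 82°W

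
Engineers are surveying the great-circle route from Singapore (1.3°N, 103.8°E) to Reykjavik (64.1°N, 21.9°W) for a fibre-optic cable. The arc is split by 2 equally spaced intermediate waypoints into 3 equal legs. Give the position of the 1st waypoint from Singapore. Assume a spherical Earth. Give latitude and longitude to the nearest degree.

≈ 33°N, 90°E

Convert each endpoint to a unit vector on the sphere (x = cos φ cos λ, y = cos φ sin λ, z = sin φ).
The central angle between the endpoints is δ = arccos(p₁·p₂) ≈ 1.807 rad (103.6°).
Interpolate at f = 1/3 with slerp weights a = sin((1−f)δ)/sin δ ≈ 0.961, b = sin(fδ)/sin δ ≈ 0.583.
p = a·p₁ + b·p₂ ≈ (0.007, 0.838, 0.546); φ = arcsin(p_z) ≈ 33.10°, λ = atan2(p_y, p_x) ≈ 89.51°.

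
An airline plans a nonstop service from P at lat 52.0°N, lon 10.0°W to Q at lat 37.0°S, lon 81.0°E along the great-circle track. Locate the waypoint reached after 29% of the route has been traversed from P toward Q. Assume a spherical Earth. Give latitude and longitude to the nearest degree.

≈ lat 30°N, lon 27°E

Convert each endpoint to a unit vector on the sphere (x = cos φ cos λ, y = cos φ sin λ, z = sin φ).
The central angle between the endpoints is δ = arccos(p₁·p₂) ≈ 2.075 rad (118.9°).
Interpolate at f = 0.29 with slerp weights a = sin((1−f)δ)/sin δ ≈ 1.136, b = sin(fδ)/sin δ ≈ 0.646.
p = a·p₁ + b·p₂ ≈ (0.770, 0.388, 0.507); φ = arcsin(p_z) ≈ 30.44°, λ = atan2(p_y, p_x) ≈ 26.77°.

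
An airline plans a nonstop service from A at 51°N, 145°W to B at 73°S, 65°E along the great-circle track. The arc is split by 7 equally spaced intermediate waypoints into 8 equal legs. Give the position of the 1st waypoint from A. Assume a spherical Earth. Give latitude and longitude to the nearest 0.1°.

≈ 32.5°N, 152.7°W

Write both endpoints as unit vectors p₁, p₂ with components (cos φ cos λ, cos φ sin λ, sin φ).
The central angle between the endpoints is δ = arccos(p₁·p₂) ≈ 2.696 rad (154.5°).
Interpolate at f = 1/8 with slerp weights a = sin((1−f)δ)/sin δ ≈ 1.637, b = sin(fδ)/sin δ ≈ 0.768.
p = a·p₁ + b·p₂ ≈ (-0.749, -0.387, 0.538); φ = arcsin(p_z) ≈ 32.52°, λ = atan2(p_y, p_x) ≈ -152.65°.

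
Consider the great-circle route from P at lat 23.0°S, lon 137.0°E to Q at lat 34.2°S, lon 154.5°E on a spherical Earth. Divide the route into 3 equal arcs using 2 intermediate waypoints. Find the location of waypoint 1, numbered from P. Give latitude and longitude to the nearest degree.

≈ lat 27°S, lon 142°E

The haversine formula gives a central angle δ ≈ 0.331 rad (19.0°) between the endpoints.
Interpolate at f = 1/3 with slerp weights a = sin((1−f)δ)/sin δ ≈ 0.674, b = sin(fδ)/sin δ ≈ 0.339.
p = a·p₁ + b·p₂ ≈ (-0.706, 0.543, -0.454); φ = arcsin(p_z) ≈ -26.97°, λ = atan2(p_y, p_x) ≈ 142.43°.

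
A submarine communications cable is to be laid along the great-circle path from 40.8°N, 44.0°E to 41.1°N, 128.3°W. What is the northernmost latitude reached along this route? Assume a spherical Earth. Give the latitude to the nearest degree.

The great circle lies in the plane with unit normal n̂ = (p₁ × p₂)/|p₁ × p₂|.
Here n̂_z ≈ -0.077; the vertex latitude is φ_max = arccos|n̂_z| ≈ 85.6°.

≈ 86°N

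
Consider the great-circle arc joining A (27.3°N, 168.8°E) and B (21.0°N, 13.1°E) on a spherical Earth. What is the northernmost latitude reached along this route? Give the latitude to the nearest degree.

≈ 65°N

The great circle lies in the plane with unit normal n̂ = (p₁ × p₂)/|p₁ × p₂|.
Here n̂_z ≈ -0.423; the vertex latitude is φ_max = arccos|n̂_z| ≈ 64.9°.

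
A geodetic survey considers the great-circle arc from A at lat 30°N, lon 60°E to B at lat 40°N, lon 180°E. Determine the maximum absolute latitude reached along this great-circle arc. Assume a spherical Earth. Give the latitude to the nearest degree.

The great circle lies in the plane with unit normal n̂ = (p₁ × p₂)/|p₁ × p₂|.
Here n̂_z ≈ +0.575; the vertex latitude is φ_max = arccos|n̂_z| ≈ 54.9°.

≈ 55°N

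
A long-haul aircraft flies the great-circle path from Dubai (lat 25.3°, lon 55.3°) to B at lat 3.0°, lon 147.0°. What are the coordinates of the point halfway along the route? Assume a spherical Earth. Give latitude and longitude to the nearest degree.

From cos δ = sin φ₁ sin φ₂ + cos φ₁ cos φ₂ cos Δλ, the central angle is δ ≈ 1.575 rad (90.3°).
Interpolate at f = 1/2 with slerp weights a = sin((1−f)δ)/sin δ ≈ 0.709, b = sin(fδ)/sin δ ≈ 0.709.
p = a·p₁ + b·p₂ ≈ (-0.229, 0.912, 0.340); φ = arcsin(p_z) ≈ 19.87°, λ = atan2(p_y, p_x) ≈ 104.08°.

≈ lat 20°, lon 104°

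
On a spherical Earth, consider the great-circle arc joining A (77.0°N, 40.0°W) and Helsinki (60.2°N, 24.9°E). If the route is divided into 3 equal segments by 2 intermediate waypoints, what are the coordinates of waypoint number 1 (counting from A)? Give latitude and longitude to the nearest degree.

≈ (74°N, 6°W)

Write both endpoints as unit vectors p₁, p₂ with components (cos φ cos λ, cos φ sin λ, sin φ).
The central angle between the endpoints is δ = arccos(p₁·p₂) ≈ 0.467 rad (26.8°).
Interpolate at f = 1/3 with slerp weights a = sin((1−f)δ)/sin δ ≈ 0.680, b = sin(fδ)/sin δ ≈ 0.344.
p = a·p₁ + b·p₂ ≈ (0.272, -0.026, 0.962); φ = arcsin(p_z) ≈ 74.11°, λ = atan2(p_y, p_x) ≈ -5.52°.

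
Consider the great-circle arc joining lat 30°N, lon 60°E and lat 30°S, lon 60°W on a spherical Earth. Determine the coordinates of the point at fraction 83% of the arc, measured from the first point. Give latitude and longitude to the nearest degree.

≈ lat 22°S, lon 37°W

Convert each endpoint to a unit vector on the sphere (x = cos φ cos λ, y = cos φ sin λ, z = sin φ).
The central angle between the endpoints is δ = arccos(p₁·p₂) ≈ 2.246 rad (128.7°).
Interpolate at f = 0.83 with slerp weights a = sin((1−f)δ)/sin δ ≈ 0.477, b = sin(fδ)/sin δ ≈ 1.226.
p = a·p₁ + b·p₂ ≈ (0.738, -0.562, -0.375); φ = arcsin(p_z) ≈ -21.99°, λ = atan2(p_y, p_x) ≈ -37.29°.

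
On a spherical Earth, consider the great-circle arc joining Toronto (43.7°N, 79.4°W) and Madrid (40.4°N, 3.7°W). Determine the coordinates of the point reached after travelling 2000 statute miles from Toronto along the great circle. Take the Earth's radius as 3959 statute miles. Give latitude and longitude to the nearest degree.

Convert each endpoint to a unit vector on the sphere (x = cos φ cos λ, y = cos φ sin λ, z = sin φ).
The central angle between the endpoints is δ = arccos(p₁·p₂) ≈ 0.947 rad (54.3°). The total great-circle distance is δ·R ≈ 0.947 × 3959 ≈ 3751 mi, so the target fraction is f = 2000/3751 ≈ 0.533.
Interpolate at f ≈ 0.533 with slerp weights a = sin((1−f)δ)/sin δ ≈ 0.527, b = sin(fδ)/sin δ ≈ 0.596.
p = a·p₁ + b·p₂ ≈ (0.523, -0.404, 0.751); φ = arcsin(p_z) ≈ 48.63°, λ = atan2(p_y, p_x) ≈ -37.67°.

≈ 49°N, 38°W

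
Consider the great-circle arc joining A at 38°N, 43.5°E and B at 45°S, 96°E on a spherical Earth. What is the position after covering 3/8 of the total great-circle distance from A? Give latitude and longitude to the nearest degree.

≈ 7°N, 63°E

Write both endpoints as unit vectors p₁, p₂ with components (cos φ cos λ, cos φ sin λ, sin φ).
The central angle between the endpoints is δ = arccos(p₁·p₂) ≈ 1.667 rad (95.5°).
Interpolate at f = 3/8 with slerp weights a = sin((1−f)δ)/sin δ ≈ 0.867, b = sin(fδ)/sin δ ≈ 0.588.
p = a·p₁ + b·p₂ ≈ (0.452, 0.884, 0.118); φ = arcsin(p_z) ≈ 6.79°, λ = atan2(p_y, p_x) ≈ 62.90°.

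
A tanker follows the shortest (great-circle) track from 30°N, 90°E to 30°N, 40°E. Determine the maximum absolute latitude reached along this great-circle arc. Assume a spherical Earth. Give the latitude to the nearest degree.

The great circle lies in the plane with unit normal n̂ = (p₁ × p₂)/|p₁ × p₂|.
Here n̂_z ≈ -0.843; the vertex latitude is φ_max = arccos|n̂_z| ≈ 32.5°.
Check via Clairaut: cos φ_max = |cos φ₁| · sin C = cos(30.0°)·sin(76.9°) ≈ 0.843, again giving ≈ 32.5°.

≈ 32°N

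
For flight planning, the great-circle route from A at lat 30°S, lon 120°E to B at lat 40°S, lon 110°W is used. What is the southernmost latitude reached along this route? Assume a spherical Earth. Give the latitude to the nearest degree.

≈ 59°S

The great circle lies in the plane with unit normal n̂ = (p₁ × p₂)/|p₁ × p₂|.
Here n̂_z ≈ +0.511; the vertex latitude is φ_max = arccos|n̂_z| ≈ 59.3°.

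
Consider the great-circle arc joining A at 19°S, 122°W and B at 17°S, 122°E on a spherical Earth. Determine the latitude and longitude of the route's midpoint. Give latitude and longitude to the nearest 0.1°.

Convert each endpoint to a unit vector on the sphere (x = cos φ cos λ, y = cos φ sin λ, z = sin φ).
The central angle between the endpoints is δ = arccos(p₁·p₂) ≈ 1.877 rad (107.5°).
Interpolate at f = 1/2 with slerp weights a = sin((1−f)δ)/sin δ ≈ 0.846, b = sin(fδ)/sin δ ≈ 0.846.
p = a·p₁ + b·p₂ ≈ (-0.852, 0.008, -0.523); φ = arcsin(p_z) ≈ -31.51°, λ = atan2(p_y, p_x) ≈ 179.48°.

≈ 31.5°S, 179.5°E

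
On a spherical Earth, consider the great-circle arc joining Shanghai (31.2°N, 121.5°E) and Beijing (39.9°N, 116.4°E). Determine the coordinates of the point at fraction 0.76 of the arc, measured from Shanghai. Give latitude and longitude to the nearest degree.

≈ 38°N, 118°E

Write both endpoints as unit vectors p₁, p₂ with components (cos φ cos λ, cos φ sin λ, sin φ).
The central angle between the endpoints is δ = arccos(p₁·p₂) ≈ 0.168 rad (9.6°).
Interpolate at f = 0.76 with slerp weights a = sin((1−f)δ)/sin δ ≈ 0.241, b = sin(fδ)/sin δ ≈ 0.762.
p = a·p₁ + b·p₂ ≈ (-0.368, 0.699, 0.613); φ = arcsin(p_z) ≈ 37.83°, λ = atan2(p_y, p_x) ≈ 117.73°.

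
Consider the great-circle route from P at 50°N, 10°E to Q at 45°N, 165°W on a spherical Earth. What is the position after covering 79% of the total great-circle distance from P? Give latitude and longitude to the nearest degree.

Write both endpoints as unit vectors p₁, p₂ with components (cos φ cos λ, cos φ sin λ, sin φ).
The central angle between the endpoints is δ = arccos(p₁·p₂) ≈ 1.482 rad (84.9°).
Interpolate at f = 0.79 with slerp weights a = sin((1−f)δ)/sin δ ≈ 0.307, b = sin(fδ)/sin δ ≈ 0.925.
p = a·p₁ + b·p₂ ≈ (-0.437, -0.135, 0.889); φ = arcsin(p_z) ≈ 62.79°, λ = atan2(p_y, p_x) ≈ -162.84°.

≈ 63°N, 163°W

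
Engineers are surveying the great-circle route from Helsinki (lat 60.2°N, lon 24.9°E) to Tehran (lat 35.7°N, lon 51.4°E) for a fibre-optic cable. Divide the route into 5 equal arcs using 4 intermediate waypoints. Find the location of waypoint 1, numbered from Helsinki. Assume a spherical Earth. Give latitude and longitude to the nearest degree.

From cos δ = sin φ₁ sin φ₂ + cos φ₁ cos φ₂ cos Δλ, the central angle is δ ≈ 0.521 rad (29.8°).
Interpolate at f = 1/5 with slerp weights a = sin((1−f)δ)/sin δ ≈ 0.813, b = sin(fδ)/sin δ ≈ 0.209.
p = a·p₁ + b·p₂ ≈ (0.472, 0.303, 0.828); φ = arcsin(p_z) ≈ 55.86°, λ = atan2(p_y, p_x) ≈ 32.65°.

≈ lat 56°N, lon 33°E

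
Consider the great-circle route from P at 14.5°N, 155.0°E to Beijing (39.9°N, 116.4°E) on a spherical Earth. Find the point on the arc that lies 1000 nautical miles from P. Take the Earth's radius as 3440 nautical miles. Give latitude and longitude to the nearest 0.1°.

From cos δ = sin φ₁ sin φ₂ + cos φ₁ cos φ₂ cos Δλ, the central angle is δ ≈ 0.736 rad (42.2°). The total great-circle distance is δ·R ≈ 0.736 × 3440 ≈ 2532 nmi, so the target fraction is f = 1000/2532 ≈ 0.395.
Interpolate at f ≈ 0.395 with slerp weights a = sin((1−f)δ)/sin δ ≈ 0.642, b = sin(fδ)/sin δ ≈ 0.427.
p = a·p₁ + b·p₂ ≈ (-0.709, 0.556, 0.434); φ = arcsin(p_z) ≈ 25.75°, λ = atan2(p_y, p_x) ≈ 141.89°.

≈ 25.8°N, 141.9°E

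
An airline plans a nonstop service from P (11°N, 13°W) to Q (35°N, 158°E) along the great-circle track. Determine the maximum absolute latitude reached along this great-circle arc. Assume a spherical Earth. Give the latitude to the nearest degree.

The great circle lies in the plane with unit normal n̂ = (p₁ × p₂)/|p₁ × p₂|.
Here n̂_z ≈ +0.173; the vertex latitude is φ_max = arccos|n̂_z| ≈ 80.1°.
Check via Clairaut: cos φ_max = |cos φ₁| · sin C = cos(11.0°)·sin(10.1°) ≈ 0.173, again giving ≈ 80.1°.

≈ 80°N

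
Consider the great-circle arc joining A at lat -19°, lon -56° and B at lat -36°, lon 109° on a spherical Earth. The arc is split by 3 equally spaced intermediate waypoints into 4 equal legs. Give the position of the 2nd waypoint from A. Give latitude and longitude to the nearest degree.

The haversine formula gives a central angle δ ≈ 2.150 rad (123.2°) between the endpoints.
Interpolate at f = 2/4 with slerp weights a = sin((1−f)δ)/sin δ ≈ 1.051, b = sin(fδ)/sin δ ≈ 1.051.
p = a·p₁ + b·p₂ ≈ (0.279, -0.020, -0.960); φ = arcsin(p_z) ≈ -73.76°, λ = atan2(p_y, p_x) ≈ -4.08°.

≈ lat -74°, lon -4°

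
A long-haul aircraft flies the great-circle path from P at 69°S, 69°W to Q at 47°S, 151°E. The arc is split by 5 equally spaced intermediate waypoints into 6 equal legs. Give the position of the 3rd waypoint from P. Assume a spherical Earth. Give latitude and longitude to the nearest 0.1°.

Write both endpoints as unit vectors p₁, p₂ with components (cos φ cos λ, cos φ sin λ, sin φ).
The central angle between the endpoints is δ = arccos(p₁·p₂) ≈ 1.052 rad (60.3°).
Interpolate at f = 3/6 with slerp weights a = sin((1−f)δ)/sin δ ≈ 0.578, b = sin(fδ)/sin δ ≈ 0.578.
p = a·p₁ + b·p₂ ≈ (-0.271, -0.002, -0.963); φ = arcsin(p_z) ≈ -74.30°, λ = atan2(p_y, p_x) ≈ -179.52°.

≈ 74.3°S, 179.5°W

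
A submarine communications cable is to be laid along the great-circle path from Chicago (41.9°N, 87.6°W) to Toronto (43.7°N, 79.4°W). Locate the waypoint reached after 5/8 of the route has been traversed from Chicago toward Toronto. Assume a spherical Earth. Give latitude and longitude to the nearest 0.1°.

Convert each endpoint to a unit vector on the sphere (x = cos φ cos λ, y = cos φ sin λ, z = sin φ).
The central angle between the endpoints is δ = arccos(p₁·p₂) ≈ 0.110 rad (6.3°).
Interpolate at f = 5/8 with slerp weights a = sin((1−f)δ)/sin δ ≈ 0.376, b = sin(fδ)/sin δ ≈ 0.626.
p = a·p₁ + b·p₂ ≈ (0.095, -0.724, 0.683); φ = arcsin(p_z) ≈ 43.09°, λ = atan2(p_y, p_x) ≈ -82.53°.

≈ 43.1°N, 82.5°W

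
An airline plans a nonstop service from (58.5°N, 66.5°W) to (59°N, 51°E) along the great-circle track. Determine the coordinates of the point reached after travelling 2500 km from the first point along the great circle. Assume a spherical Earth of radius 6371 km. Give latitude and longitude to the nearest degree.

The haversine formula gives a central angle δ ≈ 0.919 rad (52.7°) between the endpoints. The total great-circle distance is δ·R ≈ 0.919 × 6371 ≈ 5855 km, so the target fraction is f = 2500/5855 ≈ 0.427.
Interpolate at f ≈ 0.427 with slerp weights a = sin((1−f)δ)/sin δ ≈ 0.632, b = sin(fδ)/sin δ ≈ 0.481.
p = a·p₁ + b·p₂ ≈ (0.288, -0.110, 0.951); φ = arcsin(p_z) ≈ 72.06°, λ = atan2(p_y, p_x) ≈ -21.00°.

≈ (72°N, 21°W)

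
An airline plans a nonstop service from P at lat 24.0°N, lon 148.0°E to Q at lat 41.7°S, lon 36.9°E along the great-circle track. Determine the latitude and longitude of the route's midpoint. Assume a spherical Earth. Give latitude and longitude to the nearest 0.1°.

Write both endpoints as unit vectors p₁, p₂ with components (cos φ cos λ, cos φ sin λ, sin φ).
The central angle between the endpoints is δ = arccos(p₁·p₂) ≈ 2.113 rad (121.1°).
Interpolate at f = 1/2 with slerp weights a = sin((1−f)δ)/sin δ ≈ 1.017, b = sin(fδ)/sin δ ≈ 1.017.
p = a·p₁ + b·p₂ ≈ (-0.181, 0.948, -0.263); φ = arcsin(p_z) ≈ -15.23°, λ = atan2(p_y, p_x) ≈ 100.79°.

≈ lat 15.2°S, lon 100.8°E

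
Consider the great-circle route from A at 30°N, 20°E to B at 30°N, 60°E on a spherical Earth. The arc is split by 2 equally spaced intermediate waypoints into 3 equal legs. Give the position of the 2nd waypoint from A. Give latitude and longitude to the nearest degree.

≈ 31°N, 47°E

Write both endpoints as unit vectors p₁, p₂ with components (cos φ cos λ, cos φ sin λ, sin φ).
The central angle between the endpoints is δ = arccos(p₁·p₂) ≈ 0.601 rad (34.5°).
Interpolate at f = 2/3 with slerp weights a = sin((1−f)δ)/sin δ ≈ 0.352, b = sin(fδ)/sin δ ≈ 0.690.
p = a·p₁ + b·p₂ ≈ (0.585, 0.622, 0.521); φ = arcsin(p_z) ≈ 31.39°, λ = atan2(p_y, p_x) ≈ 46.73°.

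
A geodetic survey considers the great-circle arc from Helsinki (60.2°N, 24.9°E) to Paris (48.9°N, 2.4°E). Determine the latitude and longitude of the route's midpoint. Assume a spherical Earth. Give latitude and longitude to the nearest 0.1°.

From cos δ = sin φ₁ sin φ₂ + cos φ₁ cos φ₂ cos Δλ, the central angle is δ ≈ 0.299 rad (17.1°).
Interpolate at f = 1/2 with slerp weights a = sin((1−f)δ)/sin δ ≈ 0.506, b = sin(fδ)/sin δ ≈ 0.506.
p = a·p₁ + b·p₂ ≈ (0.560, 0.120, 0.820); φ = arcsin(p_z) ≈ 55.06°, λ = atan2(p_y, p_x) ≈ 12.07°.

≈ 55.1°N, 12.1°E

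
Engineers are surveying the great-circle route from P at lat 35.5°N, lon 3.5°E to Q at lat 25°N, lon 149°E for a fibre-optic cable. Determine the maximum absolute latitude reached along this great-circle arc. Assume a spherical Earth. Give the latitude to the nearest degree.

≈ 63°N

The great circle lies in the plane with unit normal n̂ = (p₁ × p₂)/|p₁ × p₂|.
Here n̂_z ≈ +0.448; the vertex latitude is φ_max = arccos|n̂_z| ≈ 63.4°.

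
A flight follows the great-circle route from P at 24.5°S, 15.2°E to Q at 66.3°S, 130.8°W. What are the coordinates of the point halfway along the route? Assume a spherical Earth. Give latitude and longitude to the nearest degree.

Convert each endpoint to a unit vector on the sphere (x = cos φ cos λ, y = cos φ sin λ, z = sin φ).
The central angle between the endpoints is δ = arccos(p₁·p₂) ≈ 1.494 rad (85.6°).
Interpolate at f = 1/2 with slerp weights a = sin((1−f)δ)/sin δ ≈ 0.682, b = sin(fδ)/sin δ ≈ 0.682.
p = a·p₁ + b·p₂ ≈ (0.419, -0.045, -0.907); φ = arcsin(p_z) ≈ -65.05°, λ = atan2(p_y, p_x) ≈ -6.09°.

≈ 65°S, 6°W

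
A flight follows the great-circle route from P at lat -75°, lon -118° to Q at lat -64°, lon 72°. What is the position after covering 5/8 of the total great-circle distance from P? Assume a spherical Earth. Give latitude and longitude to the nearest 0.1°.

≈ lat -79.2°, lon 77.6°

From cos δ = sin φ₁ sin φ₂ + cos φ₁ cos φ₂ cos Δλ, the central angle is δ ≈ 0.713 rad (40.8°).
Interpolate at f = 5/8 with slerp weights a = sin((1−f)δ)/sin δ ≈ 0.404, b = sin(fδ)/sin δ ≈ 0.659.
p = a·p₁ + b·p₂ ≈ (0.040, 0.182, -0.982); φ = arcsin(p_z) ≈ -79.23°, λ = atan2(p_y, p_x) ≈ 77.58°.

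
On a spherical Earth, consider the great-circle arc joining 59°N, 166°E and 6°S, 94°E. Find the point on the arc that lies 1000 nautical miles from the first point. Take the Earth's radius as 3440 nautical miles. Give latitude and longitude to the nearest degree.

≈ 51°N, 141°E

Convert each endpoint to a unit vector on the sphere (x = cos φ cos λ, y = cos φ sin λ, z = sin φ).
The central angle between the endpoints is δ = arccos(p₁·p₂) ≈ 1.502 rad (86.1°). The total great-circle distance is δ·R ≈ 1.502 × 3440 ≈ 5167 nmi, so the target fraction is f = 1000/5167 ≈ 0.194.
Interpolate at f ≈ 0.194 with slerp weights a = sin((1−f)δ)/sin δ ≈ 0.938, b = sin(fδ)/sin δ ≈ 0.287.
p = a·p₁ + b·p₂ ≈ (-0.489, 0.402, 0.774); φ = arcsin(p_z) ≈ 50.74°, λ = atan2(p_y, p_x) ≈ 140.57°.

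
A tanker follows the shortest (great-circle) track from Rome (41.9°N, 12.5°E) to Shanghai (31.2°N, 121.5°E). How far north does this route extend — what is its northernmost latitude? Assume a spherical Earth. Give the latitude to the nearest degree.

≈ 53°N

The great circle lies in the plane with unit normal n̂ = (p₁ × p₂)/|p₁ × p₂|.
Here n̂_z ≈ +0.608; the vertex latitude is φ_max = arccos|n̂_z| ≈ 52.6°.
Check via Clairaut: cos φ_max = |cos φ₁| · sin C = cos(41.9°)·sin(54.8°) ≈ 0.608, again giving ≈ 52.6°.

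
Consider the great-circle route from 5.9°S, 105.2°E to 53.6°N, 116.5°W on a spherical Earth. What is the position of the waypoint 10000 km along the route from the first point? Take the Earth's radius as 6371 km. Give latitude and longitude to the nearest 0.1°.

The haversine formula gives a central angle δ ≈ 2.122 rad (121.6°) between the endpoints. The total great-circle distance is δ·R ≈ 2.122 × 6371 ≈ 13517 km, so the target fraction is f = 10000/13517 ≈ 0.740.
Interpolate at f ≈ 0.740 with slerp weights a = sin((1−f)δ)/sin δ ≈ 0.616, b = sin(fδ)/sin δ ≈ 1.174.
p = a·p₁ + b·p₂ ≈ (-0.471, -0.032, 0.881); φ = arcsin(p_z) ≈ 61.81°, λ = atan2(p_y, p_x) ≈ -176.06°.

≈ 61.8°N, 176.1°W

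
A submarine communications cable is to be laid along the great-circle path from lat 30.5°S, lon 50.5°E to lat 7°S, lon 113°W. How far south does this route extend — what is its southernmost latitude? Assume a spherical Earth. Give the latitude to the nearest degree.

≈ 68°S

The great circle lies in the plane with unit normal n̂ = (p₁ × p₂)/|p₁ × p₂|.
Here n̂_z ≈ -0.372; the vertex latitude is φ_max = arccos|n̂_z| ≈ 68.1°.
Check via Clairaut: cos φ_max = |cos φ₁| · sin C = cos(30.5°)·sin(154.4°) ≈ 0.372, again giving ≈ 68.1°.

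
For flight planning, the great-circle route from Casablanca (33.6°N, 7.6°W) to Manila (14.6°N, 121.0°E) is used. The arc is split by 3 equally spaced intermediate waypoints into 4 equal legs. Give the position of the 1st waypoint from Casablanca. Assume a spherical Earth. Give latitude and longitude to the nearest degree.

Write both endpoints as unit vectors p₁, p₂ with components (cos φ cos λ, cos φ sin λ, sin φ).
The central angle between the endpoints is δ = arccos(p₁·p₂) ≈ 1.943 rad (111.3°).
Interpolate at f = 1/4 with slerp weights a = sin((1−f)δ)/sin δ ≈ 1.066, b = sin(fδ)/sin δ ≈ 0.501.
p = a·p₁ + b·p₂ ≈ (0.631, 0.298, 0.716); φ = arcsin(p_z) ≈ 45.76°, λ = atan2(p_y, p_x) ≈ 25.30°.

≈ 46°N, 25°E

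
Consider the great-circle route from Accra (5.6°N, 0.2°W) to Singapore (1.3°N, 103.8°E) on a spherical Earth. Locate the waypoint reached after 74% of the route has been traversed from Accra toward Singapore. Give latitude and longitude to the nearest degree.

≈ 4°N, 77°E

From cos δ = sin φ₁ sin φ₂ + cos φ₁ cos φ₂ cos Δλ, the central angle is δ ≈ 1.812 rad (103.8°).
Interpolate at f = 0.74 with slerp weights a = sin((1−f)δ)/sin δ ≈ 0.467, b = sin(fδ)/sin δ ≈ 1.003.
p = a·p₁ + b·p₂ ≈ (0.226, 0.972, 0.068); φ = arcsin(p_z) ≈ 3.92°, λ = atan2(p_y, p_x) ≈ 76.91°.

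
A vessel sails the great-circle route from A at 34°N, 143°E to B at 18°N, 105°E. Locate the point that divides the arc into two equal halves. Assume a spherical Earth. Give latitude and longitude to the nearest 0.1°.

≈ 27.3°N, 122.6°E

Convert each endpoint to a unit vector on the sphere (x = cos φ cos λ, y = cos φ sin λ, z = sin φ).
The central angle between the endpoints is δ = arccos(p₁·p₂) ≈ 0.653 rad (37.4°).
Interpolate at f = 1/2 with slerp weights a = sin((1−f)δ)/sin δ ≈ 0.528, b = sin(fδ)/sin δ ≈ 0.528.
p = a·p₁ + b·p₂ ≈ (-0.479, 0.748, 0.458); φ = arcsin(p_z) ≈ 27.28°, λ = atan2(p_y, p_x) ≈ 122.65°.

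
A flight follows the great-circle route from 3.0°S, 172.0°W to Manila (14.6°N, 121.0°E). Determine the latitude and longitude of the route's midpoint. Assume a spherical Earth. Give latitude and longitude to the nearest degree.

Write both endpoints as unit vectors p₁, p₂ with components (cos φ cos λ, cos φ sin λ, sin φ).
The central angle between the endpoints is δ = arccos(p₁·p₂) ≈ 1.198 rad (68.6°).
Interpolate at f = 1/2 with slerp weights a = sin((1−f)δ)/sin δ ≈ 0.605, b = sin(fδ)/sin δ ≈ 0.605.
p = a·p₁ + b·p₂ ≈ (-0.900, 0.418, 0.121); φ = arcsin(p_z) ≈ 6.94°, λ = atan2(p_y, p_x) ≈ 155.10°.

≈ 7°N, 155°E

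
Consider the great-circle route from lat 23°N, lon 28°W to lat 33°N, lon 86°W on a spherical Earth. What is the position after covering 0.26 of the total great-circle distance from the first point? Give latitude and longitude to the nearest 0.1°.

≈ lat 28.0°N, lon 41.8°W

The haversine formula gives a central angle δ ≈ 0.900 rad (51.5°) between the endpoints.
Interpolate at f = 0.26 with slerp weights a = sin((1−f)δ)/sin δ ≈ 0.789, b = sin(fδ)/sin δ ≈ 0.296.
p = a·p₁ + b·p₂ ≈ (0.658, -0.588, 0.469); φ = arcsin(p_z) ≈ 27.99°, λ = atan2(p_y, p_x) ≈ -41.79°.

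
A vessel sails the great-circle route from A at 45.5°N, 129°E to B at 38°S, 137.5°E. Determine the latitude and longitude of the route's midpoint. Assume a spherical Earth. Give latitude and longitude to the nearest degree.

Write both endpoints as unit vectors p₁, p₂ with components (cos φ cos λ, cos φ sin λ, sin φ).
The central angle between the endpoints is δ = arccos(p₁·p₂) ≈ 1.463 rad (83.8°).
Interpolate at f = 1/2 with slerp weights a = sin((1−f)δ)/sin δ ≈ 0.672, b = sin(fδ)/sin δ ≈ 0.672.
p = a·p₁ + b·p₂ ≈ (-0.687, 0.724, 0.066); φ = arcsin(p_z) ≈ 3.76°, λ = atan2(p_y, p_x) ≈ 133.50°.

≈ 4°N, 133°E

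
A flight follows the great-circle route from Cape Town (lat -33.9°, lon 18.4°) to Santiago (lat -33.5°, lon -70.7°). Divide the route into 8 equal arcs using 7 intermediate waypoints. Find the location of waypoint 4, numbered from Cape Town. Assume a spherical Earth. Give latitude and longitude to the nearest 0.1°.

≈ lat -43.1°, lon -26.3°

Convert each endpoint to a unit vector on the sphere (x = cos φ cos λ, y = cos φ sin λ, z = sin φ).
The central angle between the endpoints is δ = arccos(p₁·p₂) ≈ 1.246 rad (71.4°).
Interpolate at f = 4/8 with slerp weights a = sin((1−f)δ)/sin δ ≈ 0.616, b = sin(fδ)/sin δ ≈ 0.616.
p = a·p₁ + b·p₂ ≈ (0.655, -0.323, -0.683); φ = arcsin(p_z) ≈ -43.10°, λ = atan2(p_y, p_x) ≈ -26.28°.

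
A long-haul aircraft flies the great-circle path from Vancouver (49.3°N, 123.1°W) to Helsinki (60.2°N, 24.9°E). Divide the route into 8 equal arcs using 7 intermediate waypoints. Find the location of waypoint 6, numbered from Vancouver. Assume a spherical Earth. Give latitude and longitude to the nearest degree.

≈ 75°N, 1°E

From cos δ = sin φ₁ sin φ₂ + cos φ₁ cos φ₂ cos Δλ, the central angle is δ ≈ 1.178 rad (67.5°).
Interpolate at f = 6/8 with slerp weights a = sin((1−f)δ)/sin δ ≈ 0.314, b = sin(fδ)/sin δ ≈ 0.837.
p = a·p₁ + b·p₂ ≈ (0.265, 0.003, 0.964); φ = arcsin(p_z) ≈ 74.62°, λ = atan2(p_y, p_x) ≈ 0.74°.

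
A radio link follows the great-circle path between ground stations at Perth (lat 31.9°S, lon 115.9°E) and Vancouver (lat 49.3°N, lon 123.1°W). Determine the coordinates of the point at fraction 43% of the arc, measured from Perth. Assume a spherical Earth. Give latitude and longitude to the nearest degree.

Write both endpoints as unit vectors p₁, p₂ with components (cos φ cos λ, cos φ sin λ, sin φ).
The central angle between the endpoints is δ = arccos(p₁·p₂) ≈ 2.326 rad (133.3°).
Interpolate at f = 0.43 with slerp weights a = sin((1−f)δ)/sin δ ≈ 1.333, b = sin(fδ)/sin δ ≈ 1.156.
p = a·p₁ + b·p₂ ≈ (-0.906, 0.386, 0.172); φ = arcsin(p_z) ≈ 9.92°, λ = atan2(p_y, p_x) ≈ 156.91°.

≈ lat 10°N, lon 157°E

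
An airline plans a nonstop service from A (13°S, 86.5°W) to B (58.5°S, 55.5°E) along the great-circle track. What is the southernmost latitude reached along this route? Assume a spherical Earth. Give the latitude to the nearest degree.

≈ 71°S

The great circle lies in the plane with unit normal n̂ = (p₁ × p₂)/|p₁ × p₂|.
Here n̂_z ≈ +0.321; the vertex latitude is φ_max = arccos|n̂_z| ≈ 71.3°.
Check via Clairaut: cos φ_max = |cos φ₁| · sin C = cos(13.0°)·sin(160.8°) ≈ 0.321, again giving ≈ 71.3°.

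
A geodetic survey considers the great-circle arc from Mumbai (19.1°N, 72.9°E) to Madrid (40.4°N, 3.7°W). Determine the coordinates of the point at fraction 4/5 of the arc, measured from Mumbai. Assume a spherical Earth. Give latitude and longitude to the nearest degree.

≈ 41°N, 14°E

The haversine formula gives a central angle δ ≈ 1.182 rad (67.7°) between the endpoints.
Interpolate at f = 4/5 with slerp weights a = sin((1−f)δ)/sin δ ≈ 0.253, b = sin(fδ)/sin δ ≈ 0.876.
p = a·p₁ + b·p₂ ≈ (0.736, 0.186, 0.651); φ = arcsin(p_z) ≈ 40.60°, λ = atan2(p_y, p_x) ≈ 14.14°.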